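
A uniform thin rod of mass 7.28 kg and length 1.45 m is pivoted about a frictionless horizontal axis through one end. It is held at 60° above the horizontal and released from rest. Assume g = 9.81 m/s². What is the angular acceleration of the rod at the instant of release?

α ≈ 5.07 rad/s²

About the pivot, I = (1/3)ML² = (1/3)(7.28)(1.45)² = 5.102 kg·m².
The weight acts at the center, a distance L/2 = 0.7250 m from the pivot; τ = Mg(L/2) cos 60° = 25.89 N·m.
α = τ/I = 25.89/5.102 = 5.074 rad/s².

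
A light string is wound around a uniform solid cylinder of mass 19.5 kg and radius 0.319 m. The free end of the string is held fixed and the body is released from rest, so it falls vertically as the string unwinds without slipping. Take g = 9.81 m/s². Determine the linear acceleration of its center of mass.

a ≈ 6.54 m/s²

Translation: Mg − T = Ma. Rotation about the center: TR = Iα with I = ½MR².
With a = αR: T = (I/R²)a = (1/2)M a, so Mg = (1 + 0.5000)Ma.
a = g/(1 + 0.5000) = 9.81/1.500 = 6.540 m/s².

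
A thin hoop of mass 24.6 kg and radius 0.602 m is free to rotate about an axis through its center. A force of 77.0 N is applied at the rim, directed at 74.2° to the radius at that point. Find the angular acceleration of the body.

I = MR² = (24.6)(0.602)² = 8.915 kg·m².
Only the tangential component produces torque: τ = F R sinθ = (77.0)(0.602) sin 74.2° = 44.60 N·m.
Newton's second law for rotation, τ = Iα, gives α = τ/I = 44.60/8.915 = 5.003 rad/s².

α ≈ 5.00 rad/s²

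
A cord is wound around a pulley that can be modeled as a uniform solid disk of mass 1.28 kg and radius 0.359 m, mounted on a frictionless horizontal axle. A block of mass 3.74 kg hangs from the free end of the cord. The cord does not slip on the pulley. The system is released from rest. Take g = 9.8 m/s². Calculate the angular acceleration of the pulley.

α ≈ 23.3 rad/s²

I = ½MR² = (1/2)(1.28)(0.359)² = 0.08248 kg·m².
Block: mg − T = ma. Pulley: TR = Iα. No-slip: a = αR, so T = (I/R²)a = 0.6400·a.
Then mg = (m + 0.6400)a, so a = (3.74)(9.8)/(3.74 + 0.6400) = 8.368 m/s².
α = a/R = 8.368/0.359 = 23.31 rad/s².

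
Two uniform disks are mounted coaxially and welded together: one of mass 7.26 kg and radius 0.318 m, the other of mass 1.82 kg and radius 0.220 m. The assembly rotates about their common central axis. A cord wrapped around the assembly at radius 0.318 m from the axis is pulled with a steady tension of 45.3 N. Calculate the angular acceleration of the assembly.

α ≈ 35.0 rad/s²

I = ½M₁R₁² + ½M₂R₂² = ½(7.26)(0.318)² + ½(1.82)(0.220)² = 0.4111 kg·m².
τ = F r = (45.3)(0.318) = 14.41 N·m.
α = τ/I = 14.41/0.4111 = 35.04 rad/s².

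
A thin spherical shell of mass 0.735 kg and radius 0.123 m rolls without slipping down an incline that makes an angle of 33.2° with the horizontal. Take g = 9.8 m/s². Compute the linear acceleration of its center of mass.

a ≈ 3.22 m/s²

Translation along the incline: Mg sinθ − f = Ma.
Rotation about the center: fR = Iα with I = (2/3)MR². No-slip gives a = αR, so f = (I/R²)a = (2/3)M a.
Substituting: Mg sinθ = (1 + 0.6667)Ma, so a = g sinθ/(1 + 0.6667) = (9.8) sin 33.2° / 1.667 = 3.220 m/s².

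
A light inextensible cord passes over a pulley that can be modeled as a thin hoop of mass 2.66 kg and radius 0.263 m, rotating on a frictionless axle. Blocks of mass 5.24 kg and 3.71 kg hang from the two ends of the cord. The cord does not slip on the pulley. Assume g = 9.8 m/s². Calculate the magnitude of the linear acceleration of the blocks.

I = MR² = (2.66)(0.263)² = 0.1840 kg·m².
Heavier block: m₁g − T₁ = m₁a. Lighter block: T₂ − m₂g = m₂a.
Pulley: (T₁ − T₂)R = Iα = I(a/R), so T₁ − T₂ = (I/R²)a = 1·M_p a = 2.660·a.
Adding the three: (m₁ − m₂)g = (m₁ + m₂ + 2.660)a, so a = (5.24 − 3.71)(9.8)/(5.24 + 3.71 + 2.660) = 1.291 m/s².

a ≈ 1.29 m/s²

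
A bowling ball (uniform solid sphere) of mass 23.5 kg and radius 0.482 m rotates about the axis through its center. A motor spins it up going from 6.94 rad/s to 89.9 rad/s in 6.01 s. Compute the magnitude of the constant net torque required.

τ ≈ 30.1 N·m

I = (2/5)MR² = (2/5)(23.5)(0.482)² = 2.184 kg·m².
α = Δω/Δt = (89.9 − 6.94)/6.01 = 13.80 rad/s².
τ = Iα = (2.184)(13.80) = 30.15 N·m.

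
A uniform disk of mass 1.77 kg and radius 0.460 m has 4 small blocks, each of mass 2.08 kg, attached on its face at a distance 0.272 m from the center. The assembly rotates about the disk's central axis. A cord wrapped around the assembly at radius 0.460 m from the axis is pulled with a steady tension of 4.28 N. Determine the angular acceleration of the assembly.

I_disk = ½MR² = ½(1.77)(0.460)² = 0.1873 kg·m².
I_blocks = 4·m·r² = 4(2.08)(0.272)² = 0.6155 kg·m².
Total I = 0.8028 kg·m².
τ = F r = (4.28)(0.460) = 1.969 N·m.
α = τ/I = 1.969/0.8028 = 2.452 rad/s².

α ≈ 2.45 rad/s²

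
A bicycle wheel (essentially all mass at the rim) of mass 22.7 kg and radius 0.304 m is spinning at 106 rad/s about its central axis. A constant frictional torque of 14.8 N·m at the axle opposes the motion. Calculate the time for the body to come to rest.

I = MR² = (22.7)(0.304)² = 2.098 kg·m².
The net torque has magnitude 14.8 N·m, opposing ω.
|α| = τ/I = 14.80/2.098 = 7.055 rad/s² (deceleration).
0 = ω₀ − |α|t ⇒ t = ω₀/|α| = 106/7.055 = 15.03 s.

t ≈ 15.0 s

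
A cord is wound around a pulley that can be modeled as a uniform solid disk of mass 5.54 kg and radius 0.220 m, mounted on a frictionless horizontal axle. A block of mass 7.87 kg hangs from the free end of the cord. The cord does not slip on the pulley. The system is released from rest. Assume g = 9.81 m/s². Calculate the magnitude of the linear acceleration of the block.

I = ½MR² = (1/2)(5.54)(0.220)² = 0.1341 kg·m².
Block: mg − T = ma. Pulley: TR = Iα. No-slip: a = αR, so T = (I/R²)a = 2.770·a.
Then mg = (m + 2.770)a, so a = (7.87)(9.81)/(7.87 + 2.770) = 7.256 m/s².

a ≈ 7.26 m/s²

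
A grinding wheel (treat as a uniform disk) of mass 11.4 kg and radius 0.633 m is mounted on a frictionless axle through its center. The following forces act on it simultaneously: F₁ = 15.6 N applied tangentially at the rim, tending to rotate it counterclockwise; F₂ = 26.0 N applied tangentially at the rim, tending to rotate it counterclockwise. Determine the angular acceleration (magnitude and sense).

I = ½MR² = (1/2)(11.4)(0.633)² = 2.284 kg·m².
Taking counterclockwise as positive: τ₁ = +(15.6)(0.633) = +9.875 N·m; τ₂ = +(26.0)(0.633) = +16.46 N·m.
Net torque τ = 26.33 N·m.
α = τ/I = 26.33/2.284 = 11.53 rad/s².

α ≈ 11.5 rad/s², counterclockwise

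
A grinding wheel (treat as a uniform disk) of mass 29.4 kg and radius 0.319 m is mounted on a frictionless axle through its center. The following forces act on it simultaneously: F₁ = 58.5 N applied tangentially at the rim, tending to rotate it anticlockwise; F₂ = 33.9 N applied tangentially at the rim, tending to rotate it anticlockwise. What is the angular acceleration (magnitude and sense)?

I = ½MR² = (1/2)(29.4)(0.319)² = 1.496 kg·m².
Taking anticlockwise as positive: τ₁ = +(58.5)(0.319) = +18.66 N·m; τ₂ = +(33.9)(0.319) = +10.81 N·m.
Net torque τ = 29.48 N·m.
α = τ/I = 29.48/1.496 = 19.70 rad/s².

α ≈ 19.7 rad/s², anticlockwise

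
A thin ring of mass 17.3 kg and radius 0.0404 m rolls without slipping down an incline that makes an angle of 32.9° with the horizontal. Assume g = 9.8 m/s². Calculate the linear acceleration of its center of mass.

Translation along the incline: Mg sinθ − f = Ma.
Rotation about the center: fR = Iα with I = MR². No-slip gives a = αR, so f = (I/R²)a = M a.
Substituting: Mg sinθ = (1 + 1.000)Ma, so a = g sinθ/(1 + 1.000) = (9.8) sin 32.9° / 2.000 = 2.662 m/s².

a ≈ 2.66 m/s²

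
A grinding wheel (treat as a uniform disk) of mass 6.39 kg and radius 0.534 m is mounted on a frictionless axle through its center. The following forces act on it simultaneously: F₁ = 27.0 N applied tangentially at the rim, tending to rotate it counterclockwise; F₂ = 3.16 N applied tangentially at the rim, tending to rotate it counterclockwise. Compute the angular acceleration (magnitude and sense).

I = ½MR² = (1/2)(6.39)(0.534)² = 0.9111 kg·m².
Taking counterclockwise as positive: τ₁ = +(27.0)(0.534) = +14.42 N·m; τ₂ = +(3.16)(0.534) = +1.687 N·m.
Net torque τ = 16.11 N·m.
α = τ/I = 16.11/0.9111 = 17.68 rad/s².

α ≈ 17.7 rad/s², counterclockwise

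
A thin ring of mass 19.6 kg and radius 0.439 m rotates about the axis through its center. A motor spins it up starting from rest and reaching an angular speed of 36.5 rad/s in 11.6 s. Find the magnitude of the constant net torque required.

τ ≈ 11.9 N·m

I = MR² = (19.6)(0.439)² = 3.777 kg·m².
α = Δω/Δt = (36.5 − 0)/11.6 = 3.147 rad/s².
τ = Iα = (3.777)(3.147) = 11.89 N·m.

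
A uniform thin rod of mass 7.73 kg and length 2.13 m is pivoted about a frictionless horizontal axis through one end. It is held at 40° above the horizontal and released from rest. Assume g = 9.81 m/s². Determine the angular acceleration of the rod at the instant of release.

About the pivot, I = (1/3)ML² = (1/3)(7.73)(2.13)² = 11.69 kg·m².
The weight acts at the center, a distance L/2 = 1.065 m from the pivot; τ = Mg(L/2) cos 40° = 61.87 N·m.
α = τ/I = 61.87/11.69 = 5.292 rad/s².

α ≈ 5.29 rad/s²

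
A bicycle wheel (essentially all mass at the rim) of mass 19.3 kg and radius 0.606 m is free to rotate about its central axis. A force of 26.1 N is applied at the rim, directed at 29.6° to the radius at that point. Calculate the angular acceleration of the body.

I = MR² = (19.3)(0.606)² = 7.088 kg·m².
Only the tangential component produces torque: τ = F R sinθ = (26.1)(0.606) sin 29.6° = 7.812 N·m.
From τ = Iα: α = 7.812/7.088 = 1.102 rad/s².

α ≈ 1.10 rad/s²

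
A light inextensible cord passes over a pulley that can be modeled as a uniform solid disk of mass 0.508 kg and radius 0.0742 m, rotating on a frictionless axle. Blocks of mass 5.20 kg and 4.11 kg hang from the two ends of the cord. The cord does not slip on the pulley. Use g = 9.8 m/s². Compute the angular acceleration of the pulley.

α ≈ 15.1 rad/s²

I = ½MR² = (1/2)(0.508)(0.0742)² = 0.001398 kg·m².
Heavier block: m₁g − T₁ = m₁a. Lighter block: T₂ − m₂g = m₂a.
Pulley: (T₁ − T₂)R = Iα = I(a/R), so T₁ − T₂ = (I/R²)a = (1/2)M_p a = 0.2540·a.
Adding the three: (m₁ − m₂)g = (m₁ + m₂ + 0.2540)a, so a = (5.20 − 4.11)(9.8)/(5.20 + 4.11 + 0.2540) = 1.117 m/s².
α = a/R = 1.117/0.0742 = 15.05 rad/s².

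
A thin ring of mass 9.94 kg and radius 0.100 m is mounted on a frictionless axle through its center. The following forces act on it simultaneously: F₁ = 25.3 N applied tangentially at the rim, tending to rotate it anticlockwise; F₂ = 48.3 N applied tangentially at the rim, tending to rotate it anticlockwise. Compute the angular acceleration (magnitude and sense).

I = MR² = (9.94)(0.100)² = 0.09940 kg·m².
Taking anticlockwise as positive: τ₁ = +(25.3)(0.100) = +2.530 N·m; τ₂ = +(48.3)(0.100) = +4.830 N·m.
Net torque τ = 7.360 N·m.
α = τ/I = 7.360/0.09940 = 74.04 rad/s².

α ≈ 74.0 rad/s², anticlockwise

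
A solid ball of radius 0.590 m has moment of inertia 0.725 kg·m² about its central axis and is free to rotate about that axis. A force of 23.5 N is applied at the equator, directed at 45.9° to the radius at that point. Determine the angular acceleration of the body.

α ≈ 13.7 rad/s²

Only the tangential component produces torque: τ = F R sinθ = (23.5)(0.590) sin 45.9° = 9.957 N·m.
From τ = Iα: α = 9.957/0.7250 = 13.73 rad/s².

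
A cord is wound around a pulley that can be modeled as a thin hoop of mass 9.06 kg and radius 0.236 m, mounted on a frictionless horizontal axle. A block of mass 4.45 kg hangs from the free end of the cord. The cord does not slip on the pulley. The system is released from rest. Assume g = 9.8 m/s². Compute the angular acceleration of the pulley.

I = MR² = (9.06)(0.236)² = 0.5046 kg·m².
Block: mg − T = ma. Pulley: TR = Iα. No-slip: a = αR, so T = (I/R²)a = 9.060·a.
Then mg = (m + 9.060)a, so a = (4.45)(9.8)/(4.45 + 9.060) = 3.228 m/s².
α = a/R = 3.228/0.236 = 13.68 rad/s².

α ≈ 13.7 rad/s²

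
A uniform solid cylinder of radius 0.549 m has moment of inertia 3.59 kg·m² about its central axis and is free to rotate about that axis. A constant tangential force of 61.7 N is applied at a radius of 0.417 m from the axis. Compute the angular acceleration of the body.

τ = F·r = (61.7)(0.417) = 25.73 N·m.
Newton's second law for rotation, τ = Iα, gives α = τ/I = 25.73/3.590 = 7.167 rad/s².

α ≈ 7.17 rad/s²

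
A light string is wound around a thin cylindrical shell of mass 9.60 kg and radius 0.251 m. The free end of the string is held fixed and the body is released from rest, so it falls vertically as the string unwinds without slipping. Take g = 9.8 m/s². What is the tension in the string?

T ≈ 47.0 N

Translation: Mg − T = Ma. Rotation about the center: TR = Iα with I = MR².
With a = αR: T = (I/R²)a = M a, so Mg = (1 + 1.000)Ma.
a = g/(1 + 1.000) = 9.8/2.000 = 4.900 m/s².
T = 1.000·M·a = (1.000)(9.60)(4.900) = 47.04 N.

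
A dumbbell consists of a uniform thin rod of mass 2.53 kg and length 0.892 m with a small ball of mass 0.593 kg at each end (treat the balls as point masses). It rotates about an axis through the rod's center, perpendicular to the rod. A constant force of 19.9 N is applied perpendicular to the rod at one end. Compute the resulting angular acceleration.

α ≈ 22.0 rad/s²

I_rod = (1/12)ML² = (1/12)(2.53)(0.892)² = 0.1678 kg·m².
I_balls = 2·m·(L/2)² = 2(0.593)(0.4460)² = 0.2359 kg·m².
Total I = 0.4037 kg·m².
τ = F·(L/2) = (19.9)(0.446) = 8.875 N·m.
α = τ/I = 8.875/0.4037 = 21.99 rad/s².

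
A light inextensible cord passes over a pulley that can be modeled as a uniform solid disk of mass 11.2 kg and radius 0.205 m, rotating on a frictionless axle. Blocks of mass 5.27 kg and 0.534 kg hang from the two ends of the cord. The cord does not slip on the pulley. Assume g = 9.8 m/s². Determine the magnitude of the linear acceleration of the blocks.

a ≈ 4.07 m/s²

I = ½MR² = (1/2)(11.2)(0.205)² = 0.2353 kg·m².
Heavier block: m₁g − T₁ = m₁a. Lighter block: T₂ − m₂g = m₂a.
Pulley: (T₁ − T₂)R = Iα = I(a/R), so T₁ − T₂ = (I/R²)a = (1/2)M_p a = 5.600·a.
Adding the three: (m₁ − m₂)g = (m₁ + m₂ + 5.600)a, so a = (5.27 − 0.534)(9.8)/(5.27 + 0.534 + 5.600) = 4.070 m/s².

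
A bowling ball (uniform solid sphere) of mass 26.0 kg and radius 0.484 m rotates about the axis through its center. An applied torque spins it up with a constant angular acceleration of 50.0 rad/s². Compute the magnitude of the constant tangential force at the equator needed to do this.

F ≈ 252 N

I = (2/5)MR² = (2/5)(26.0)(0.484)² = 2.436 kg·m².
The required torque is τ = Iα = (2.436)(50.00) = 121.8 N·m.
A tangential force at the equator gives τ = FR, so F = τ/R = 121.8/0.484 = 251.7 N.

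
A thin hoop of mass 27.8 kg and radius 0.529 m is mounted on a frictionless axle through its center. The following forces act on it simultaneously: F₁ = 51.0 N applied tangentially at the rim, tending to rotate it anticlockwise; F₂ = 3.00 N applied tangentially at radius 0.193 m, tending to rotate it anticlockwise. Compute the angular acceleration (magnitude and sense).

α ≈ 3.54 rad/s², anticlockwise

I = MR² = (27.8)(0.529)² = 7.780 kg·m².
Taking anticlockwise as positive: τ₁ = +(51.0)(0.529) = +26.98 N·m; τ₂ = +(3.00)(0.193) = +0.5790 N·m.
Net torque τ = 27.56 N·m.
α = τ/I = 27.56/7.780 = 3.542 rad/s².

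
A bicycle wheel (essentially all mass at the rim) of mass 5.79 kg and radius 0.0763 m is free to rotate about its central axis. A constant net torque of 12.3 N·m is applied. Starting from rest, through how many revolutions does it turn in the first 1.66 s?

≈ 80.0 revolutions

I = MR² = (5.79)(0.0763)² = 0.03371 kg·m².
α = τ/I = 12.3/0.03371 = 364.9 rad/s².
θ = ½αt² = ½(364.9)(1.66)² = 502.8 rad.
Revolutions = θ/(2π) = 80.02.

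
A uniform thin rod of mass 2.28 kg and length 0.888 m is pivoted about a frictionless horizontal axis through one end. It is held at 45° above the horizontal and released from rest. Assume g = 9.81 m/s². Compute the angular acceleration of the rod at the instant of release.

About the pivot, I = (1/3)ML² = (1/3)(2.28)(0.888)² = 0.5993 kg·m².
The weight acts at the center, a distance L/2 = 0.4440 m from the pivot; τ = Mg(L/2) cos 45° = 7.022 N·m.
α = τ/I = 7.022/0.5993 = 11.72 rad/s².

α ≈ 11.7 rad/s²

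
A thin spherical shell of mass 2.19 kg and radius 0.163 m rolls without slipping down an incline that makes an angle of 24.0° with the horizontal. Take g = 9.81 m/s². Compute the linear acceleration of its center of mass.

a ≈ 2.39 m/s²

Translation along the incline: Mg sinθ − f = Ma.
Rotation about the center: fR = Iα with I = (2/3)MR². No-slip gives a = αR, so f = (I/R²)a = (2/3)M a.
Substituting: Mg sinθ = (1 + 0.6667)Ma, so a = g sinθ/(1 + 0.6667) = (9.81) sin 24.0° / 1.667 = 2.394 m/s².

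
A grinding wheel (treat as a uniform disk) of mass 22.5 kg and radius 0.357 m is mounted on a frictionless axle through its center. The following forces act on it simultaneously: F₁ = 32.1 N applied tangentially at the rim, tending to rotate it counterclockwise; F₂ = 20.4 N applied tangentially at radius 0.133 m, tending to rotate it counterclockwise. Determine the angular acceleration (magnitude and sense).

α ≈ 9.88 rad/s², counterclockwise

I = ½MR² = (1/2)(22.5)(0.357)² = 1.434 kg·m².
Taking counterclockwise as positive: τ₁ = +(32.1)(0.357) = +11.46 N·m; τ₂ = +(20.4)(0.133) = +2.713 N·m.
Net torque τ = 14.17 N·m.
α = τ/I = 14.17/1.434 = 9.885 rad/s².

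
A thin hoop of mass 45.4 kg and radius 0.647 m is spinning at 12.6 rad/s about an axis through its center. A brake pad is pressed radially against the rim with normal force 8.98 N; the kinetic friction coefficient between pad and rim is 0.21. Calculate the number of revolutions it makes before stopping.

≈ 197 revolutions

I = MR² = (45.4)(0.647)² = 19.00 kg·m².
Friction force f = μN = (0.21)(8.98) = 1.886 N at the rim; torque magnitude τ = fR = 1.220 N·m, opposing ω.
|α| = τ/I = 1.220/19.00 = 0.06420 rad/s² (deceleration).
ω² = ω₀² − 2|α|θ with ω = 0 ⇒ θ = ω₀²/(2|α|) = 1236 rad = 196.8 rev.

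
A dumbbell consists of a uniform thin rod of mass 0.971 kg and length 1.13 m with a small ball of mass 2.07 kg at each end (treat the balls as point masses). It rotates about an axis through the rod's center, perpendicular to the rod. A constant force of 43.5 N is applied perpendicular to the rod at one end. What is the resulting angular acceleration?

α ≈ 17.2 rad/s²

I_rod = (1/12)ML² = (1/12)(0.971)(1.13)² = 0.1033 kg·m².
I_balls = 2·m·(L/2)² = 2(2.07)(0.5650)² = 1.322 kg·m².
Total I = 1.425 kg·m².
τ = F·(L/2) = (43.5)(0.565) = 24.58 N·m.
α = τ/I = 24.58/1.425 = 17.25 rad/s².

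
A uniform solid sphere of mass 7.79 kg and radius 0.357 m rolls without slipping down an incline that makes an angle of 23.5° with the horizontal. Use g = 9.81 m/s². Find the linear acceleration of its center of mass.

Translation along the incline: Mg sinθ − f = Ma.
Rotation about the center: fR = Iα with I = (2/5)MR². No-slip gives a = αR, so f = (I/R²)a = (2/5)M a.
Substituting: Mg sinθ = (1 + 0.4000)Ma, so a = g sinθ/(1 + 0.4000) = (9.81) sin 23.5° / 1.400 = 2.794 m/s².

a ≈ 2.79 m/s²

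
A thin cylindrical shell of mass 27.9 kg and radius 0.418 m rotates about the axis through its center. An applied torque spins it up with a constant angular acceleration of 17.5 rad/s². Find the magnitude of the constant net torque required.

I = MR² = (27.9)(0.418)² = 4.875 kg·m².
τ = Iα = (4.875)(17.50) = 85.31 N·m.

τ ≈ 85.3 N·m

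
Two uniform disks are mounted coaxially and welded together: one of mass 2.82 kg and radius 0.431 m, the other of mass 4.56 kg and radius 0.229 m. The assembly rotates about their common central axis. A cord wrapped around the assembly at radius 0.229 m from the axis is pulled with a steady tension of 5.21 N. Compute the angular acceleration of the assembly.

α ≈ 3.13 rad/s²

I = ½M₁R₁² + ½M₂R₂² = ½(2.82)(0.431)² + ½(4.56)(0.229)² = 0.3815 kg·m².
τ = F r = (5.21)(0.229) = 1.193 N·m.
α = τ/I = 1.193/0.3815 = 3.127 rad/s².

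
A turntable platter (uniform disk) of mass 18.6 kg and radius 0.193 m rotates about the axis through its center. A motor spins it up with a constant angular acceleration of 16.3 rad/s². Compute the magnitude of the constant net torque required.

τ ≈ 5.65 N·m

I = ½MR² = (1/2)(18.6)(0.193)² = 0.3464 kg·m².
τ = Iα = (0.3464)(16.30) = 5.647 N·m.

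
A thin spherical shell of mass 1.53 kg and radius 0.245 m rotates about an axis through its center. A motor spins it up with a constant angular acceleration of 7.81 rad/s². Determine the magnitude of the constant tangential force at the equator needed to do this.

F ≈ 1.95 N

I = (2/3)MR² = (2/3)(1.53)(0.245)² = 0.06123 kg·m².
The required torque is τ = Iα = (0.06123)(7.810) = 0.4782 N·m.
A tangential force at the equator gives τ = FR, so F = τ/R = 0.4782/0.245 = 1.952 N.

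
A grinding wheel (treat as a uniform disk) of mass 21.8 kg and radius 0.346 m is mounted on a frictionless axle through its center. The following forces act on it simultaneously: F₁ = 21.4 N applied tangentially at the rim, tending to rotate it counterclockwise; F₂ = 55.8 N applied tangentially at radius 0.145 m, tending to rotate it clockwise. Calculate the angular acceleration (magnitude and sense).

α ≈ 0.526 rad/s², clockwise

I = ½MR² = (1/2)(21.8)(0.346)² = 1.305 kg·m².
Taking counterclockwise as positive: τ₁ = +(21.4)(0.346) = +7.404 N·m; τ₂ = −(55.8)(0.145) = −8.091 N·m.
Net torque τ = -0.6866 N·m.
α = τ/I = -0.6866/1.305 = -0.5262 rad/s².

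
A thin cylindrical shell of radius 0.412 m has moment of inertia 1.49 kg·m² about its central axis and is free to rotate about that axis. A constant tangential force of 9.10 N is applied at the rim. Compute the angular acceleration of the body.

τ = F R = (9.10)(0.412) = 3.749 N·m.
Newton's second law for rotation, τ = Iα, gives α = τ/I = 3.749/1.490 = 2.516 rad/s².

α ≈ 2.52 rad/s²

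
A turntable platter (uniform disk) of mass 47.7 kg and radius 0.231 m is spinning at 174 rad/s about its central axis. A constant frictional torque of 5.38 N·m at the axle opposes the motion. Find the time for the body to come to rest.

I = ½MR² = (1/2)(47.7)(0.231)² = 1.273 kg·m².
The net torque has magnitude 5.38 N·m, opposing ω.
|α| = τ/I = 5.380/1.273 = 4.227 rad/s² (deceleration).
0 = ω₀ − |α|t ⇒ t = ω₀/|α| = 174/4.227 = 41.16 s.

t ≈ 41.2 s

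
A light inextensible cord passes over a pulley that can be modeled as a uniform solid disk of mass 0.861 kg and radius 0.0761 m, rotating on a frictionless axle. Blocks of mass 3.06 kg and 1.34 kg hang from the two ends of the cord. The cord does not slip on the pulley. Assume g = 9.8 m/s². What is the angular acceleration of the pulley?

α ≈ 45.9 rad/s²

I = ½MR² = (1/2)(0.861)(0.0761)² = 0.002493 kg·m².
Heavier block: m₁g − T₁ = m₁a. Lighter block: T₂ − m₂g = m₂a.
Pulley: (T₁ − T₂)R = Iα = I(a/R), so T₁ − T₂ = (I/R²)a = (1/2)M_p a = 0.4305·a.
Adding the three: (m₁ − m₂)g = (m₁ + m₂ + 0.4305)a, so a = (3.06 − 1.34)(9.8)/(3.06 + 1.34 + 0.4305) = 3.489 m/s².
α = a/R = 3.489/0.0761 = 45.85 rad/s².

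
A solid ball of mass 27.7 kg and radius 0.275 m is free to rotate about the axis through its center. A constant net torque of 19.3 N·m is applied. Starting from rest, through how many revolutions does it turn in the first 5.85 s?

I = (2/5)MR² = (2/5)(27.7)(0.275)² = 0.8379 kg·m².
α = τ/I = 19.3/0.8379 = 23.03 rad/s².
θ = ½αt² = ½(23.03)(5.85)² = 394.1 rad.
Revolutions = θ/(2π) = 62.73.

≈ 62.7 revolutions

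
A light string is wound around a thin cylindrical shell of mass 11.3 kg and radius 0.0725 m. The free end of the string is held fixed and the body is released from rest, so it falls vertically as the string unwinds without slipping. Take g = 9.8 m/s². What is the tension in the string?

T ≈ 55.4 N

Translation: Mg − T = Ma. Rotation about the center: TR = Iα with I = MR².
With a = αR: T = (I/R²)a = M a, so Mg = (1 + 1.000)Ma.
a = g/(1 + 1.000) = 9.8/2.000 = 4.900 m/s².
T = 1.000·M·a = (1.000)(11.3)(4.900) = 55.37 N.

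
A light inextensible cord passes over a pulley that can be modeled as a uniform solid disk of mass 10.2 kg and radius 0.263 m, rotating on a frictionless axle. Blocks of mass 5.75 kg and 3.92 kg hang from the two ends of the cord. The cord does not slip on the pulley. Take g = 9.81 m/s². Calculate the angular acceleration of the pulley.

α ≈ 4.62 rad/s²

I = ½MR² = (1/2)(10.2)(0.263)² = 0.3528 kg·m².
Heavier block: m₁g − T₁ = m₁a. Lighter block: T₂ − m₂g = m₂a.
Pulley: (T₁ − T₂)R = Iα = I(a/R), so T₁ − T₂ = (I/R²)a = (1/2)M_p a = 5.100·a.
Adding the three: (m₁ − m₂)g = (m₁ + m₂ + 5.100)a, so a = (5.75 − 3.92)(9.81)/(5.75 + 3.92 + 5.100) = 1.215 m/s².
α = a/R = 1.215/0.263 = 4.622 rad/s².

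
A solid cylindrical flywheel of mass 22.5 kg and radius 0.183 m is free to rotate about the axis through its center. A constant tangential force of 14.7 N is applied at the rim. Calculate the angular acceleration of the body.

α ≈ 7.14 rad/s²

I = ½MR² = (1/2)(22.5)(0.183)² = 0.3768 kg·m².
τ = F R = (14.7)(0.183) = 2.690 N·m.
From τ = Iα: α = 2.690/0.3768 = 7.140 rad/s².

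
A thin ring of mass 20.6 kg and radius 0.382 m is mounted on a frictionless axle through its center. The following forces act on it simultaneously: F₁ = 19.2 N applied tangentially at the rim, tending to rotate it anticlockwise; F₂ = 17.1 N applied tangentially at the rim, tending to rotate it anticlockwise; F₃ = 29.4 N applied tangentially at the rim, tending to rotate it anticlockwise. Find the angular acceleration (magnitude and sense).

I = MR² = (20.6)(0.382)² = 3.006 kg·m².
Taking anticlockwise as positive: τ₁ = +(19.2)(0.382) = +7.334 N·m; τ₂ = +(17.1)(0.382) = +6.532 N·m; τ₃ = +(29.4)(0.382) = +11.23 N·m.
Net torque τ = 25.10 N·m.
α = τ/I = 25.10/3.006 = 8.349 rad/s².

α ≈ 8.35 rad/s², anticlockwise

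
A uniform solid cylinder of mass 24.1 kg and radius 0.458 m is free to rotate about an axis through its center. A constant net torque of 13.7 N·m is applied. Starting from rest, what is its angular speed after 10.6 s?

ω ≈ 57.5 rad/s

I = ½MR² = (1/2)(24.1)(0.458)² = 2.528 kg·m².
α = τ/I = 13.7/2.528 = 5.420 rad/s².
ω = ω₀ + αt = 0 + (5.420)(10.6) = 57.45 rad/s.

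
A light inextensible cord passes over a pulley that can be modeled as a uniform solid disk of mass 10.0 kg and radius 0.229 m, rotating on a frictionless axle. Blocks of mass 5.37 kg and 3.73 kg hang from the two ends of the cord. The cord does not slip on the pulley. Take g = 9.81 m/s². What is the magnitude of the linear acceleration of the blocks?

I = ½MR² = (1/2)(10.0)(0.229)² = 0.2622 kg·m².
Heavier block: m₁g − T₁ = m₁a. Lighter block: T₂ − m₂g = m₂a.
Pulley: (T₁ − T₂)R = Iα = I(a/R), so T₁ − T₂ = (I/R²)a = (1/2)M_p a = 5.000·a.
Adding the three: (m₁ − m₂)g = (m₁ + m₂ + 5.000)a, so a = (5.37 − 3.73)(9.81)/(5.37 + 3.73 + 5.000) = 1.141 m/s².

a ≈ 1.14 m/s²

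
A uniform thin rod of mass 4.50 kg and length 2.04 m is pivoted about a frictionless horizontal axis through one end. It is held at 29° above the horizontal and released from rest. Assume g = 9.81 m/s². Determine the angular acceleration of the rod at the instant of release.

About the pivot, I = (1/3)ML² = (1/3)(4.50)(2.04)² = 6.242 kg·m².
The weight acts at the center, a distance L/2 = 1.020 m from the pivot; τ = Mg(L/2) cos 29° = 39.38 N·m.
α = τ/I = 39.38/6.242 = 6.309 rad/s².
(Equivalently α = (3g/(2L)) cos 29° = 6.309 rad/s².)

α ≈ 6.31 rad/s²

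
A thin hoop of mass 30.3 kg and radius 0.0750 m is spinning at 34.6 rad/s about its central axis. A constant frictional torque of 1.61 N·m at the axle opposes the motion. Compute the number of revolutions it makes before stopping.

I = MR² = (30.3)(0.0750)² = 0.1704 kg·m².
The net torque has magnitude 1.61 N·m, opposing ω.
|α| = τ/I = 1.610/0.1704 = 9.446 rad/s² (deceleration).
ω² = ω₀² − 2|α|θ with ω = 0 ⇒ θ = ω₀²/(2|α|) = 63.37 rad = 10.09 rev.

≈ 10.1 revolutions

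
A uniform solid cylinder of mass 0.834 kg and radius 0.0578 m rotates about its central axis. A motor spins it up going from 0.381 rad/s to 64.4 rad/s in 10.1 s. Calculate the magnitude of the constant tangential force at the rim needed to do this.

F ≈ 0.153 N

I = ½MR² = (1/2)(0.834)(0.0578)² = 0.001393 kg·m².
α = Δω/Δt = (64.4 − 0.381)/10.1 = 6.339 rad/s².
The required torque is τ = Iα = (0.001393)(6.339) = 0.008830 N·m.
A tangential force at the rim gives τ = FR, so F = τ/R = 0.008830/0.0578 = 0.1528 N.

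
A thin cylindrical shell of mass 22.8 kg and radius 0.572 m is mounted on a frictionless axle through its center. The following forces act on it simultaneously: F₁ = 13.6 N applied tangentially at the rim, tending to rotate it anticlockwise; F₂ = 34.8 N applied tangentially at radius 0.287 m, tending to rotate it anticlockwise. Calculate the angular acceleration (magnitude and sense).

α ≈ 2.38 rad/s², anticlockwise

I = MR² = (22.8)(0.572)² = 7.460 kg·m².
Taking anticlockwise as positive: τ₁ = +(13.6)(0.572) = +7.779 N·m; τ₂ = +(34.8)(0.287) = +9.988 N·m.
Net torque τ = 17.77 N·m.
α = τ/I = 17.77/7.460 = 2.382 rad/s².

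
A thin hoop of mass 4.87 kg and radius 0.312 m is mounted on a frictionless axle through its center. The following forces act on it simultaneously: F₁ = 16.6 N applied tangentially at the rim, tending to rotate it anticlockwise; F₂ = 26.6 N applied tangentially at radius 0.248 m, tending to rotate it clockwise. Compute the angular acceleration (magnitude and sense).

I = MR² = (4.87)(0.312)² = 0.4741 kg·m².
Taking anticlockwise as positive: τ₁ = +(16.6)(0.312) = +5.179 N·m; τ₂ = −(26.6)(0.248) = −6.597 N·m.
Net torque τ = -1.418 N·m.
α = τ/I = -1.418/0.4741 = -2.990 rad/s².

α ≈ 2.99 rad/s², clockwise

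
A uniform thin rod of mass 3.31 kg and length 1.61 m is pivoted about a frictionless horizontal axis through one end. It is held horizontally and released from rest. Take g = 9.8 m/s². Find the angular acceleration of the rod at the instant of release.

α ≈ 9.13 rad/s²

About the pivot, I = (1/3)ML² = (1/3)(3.31)(1.61)² = 2.860 kg·m².
The weight acts at the center, a distance L/2 = 0.8050 m from the pivot; τ = Mg(L/2) = 26.11 N·m.
α = τ/I = 26.11/2.860 = 9.130 rad/s².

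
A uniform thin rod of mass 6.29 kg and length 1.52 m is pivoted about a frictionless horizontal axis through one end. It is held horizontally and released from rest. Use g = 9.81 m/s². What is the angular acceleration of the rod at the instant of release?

α ≈ 9.68 rad/s²

About the pivot, I = (1/3)ML² = (1/3)(6.29)(1.52)² = 4.844 kg·m².
The weight acts at the center, a distance L/2 = 0.7600 m from the pivot; τ = Mg(L/2) = 46.90 N·m.
α = τ/I = 46.90/4.844 = 9.681 rad/s².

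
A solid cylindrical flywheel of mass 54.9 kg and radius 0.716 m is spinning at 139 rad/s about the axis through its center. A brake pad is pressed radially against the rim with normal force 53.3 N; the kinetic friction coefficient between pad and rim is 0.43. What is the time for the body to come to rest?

I = ½MR² = (1/2)(54.9)(0.716)² = 14.07 kg·m².
Friction force f = μN = (0.43)(53.3) = 22.92 N at the rim; torque magnitude τ = fR = 16.41 N·m, opposing ω.
|α| = τ/I = 16.41/14.07 = 1.166 rad/s² (deceleration).
0 = ω₀ − |α|t ⇒ t = ω₀/|α| = 139/1.166 = 119.2 s.

t ≈ 119 s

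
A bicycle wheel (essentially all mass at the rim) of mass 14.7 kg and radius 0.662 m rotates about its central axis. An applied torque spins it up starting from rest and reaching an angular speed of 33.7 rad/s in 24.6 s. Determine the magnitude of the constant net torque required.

τ ≈ 8.83 N·m

I = MR² = (14.7)(0.662)² = 6.442 kg·m².
α = Δω/Δt = (33.7 − 0)/24.6 = 1.370 rad/s².
τ = Iα = (6.442)(1.370) = 8.825 N·m.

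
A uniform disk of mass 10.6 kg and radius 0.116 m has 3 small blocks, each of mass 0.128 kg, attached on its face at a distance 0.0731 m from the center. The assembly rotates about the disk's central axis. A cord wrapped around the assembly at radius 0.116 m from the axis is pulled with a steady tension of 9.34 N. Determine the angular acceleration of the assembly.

I_disk = ½MR² = ½(10.6)(0.116)² = 0.07132 kg·m².
I_blocks = 3·m·r² = 3(0.128)(0.0731)² = 0.002052 kg·m².
Total I = 0.07337 kg·m².
τ = F r = (9.34)(0.116) = 1.083 N·m.
α = τ/I = 1.083/0.07337 = 14.77 rad/s².

α ≈ 14.8 rad/s²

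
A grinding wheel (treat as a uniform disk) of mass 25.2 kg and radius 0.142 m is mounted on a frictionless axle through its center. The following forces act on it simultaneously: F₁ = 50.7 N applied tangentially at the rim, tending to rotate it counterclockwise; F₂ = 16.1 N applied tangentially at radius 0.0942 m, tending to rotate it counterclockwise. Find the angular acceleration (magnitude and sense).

α ≈ 34.3 rad/s², counterclockwise

I = ½MR² = (1/2)(25.2)(0.142)² = 0.2541 kg·m².
Taking counterclockwise as positive: τ₁ = +(50.7)(0.142) = +7.199 N·m; τ₂ = +(16.1)(0.0942) = +1.517 N·m.
Net torque τ = 8.716 N·m.
α = τ/I = 8.716/0.2541 = 34.31 rad/s².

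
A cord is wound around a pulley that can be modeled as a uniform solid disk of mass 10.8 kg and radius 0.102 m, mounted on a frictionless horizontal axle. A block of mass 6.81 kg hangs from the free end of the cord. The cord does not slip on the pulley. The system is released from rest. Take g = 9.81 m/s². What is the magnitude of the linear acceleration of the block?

a ≈ 5.47 m/s²

I = ½MR² = (1/2)(10.8)(0.102)² = 0.05618 kg·m².
Block: mg − T = ma. Pulley: TR = Iα. No-slip: a = αR, so T = (I/R²)a = 5.400·a.
Then mg = (m + 5.400)a, so a = (6.81)(9.81)/(6.81 + 5.400) = 5.471 m/s².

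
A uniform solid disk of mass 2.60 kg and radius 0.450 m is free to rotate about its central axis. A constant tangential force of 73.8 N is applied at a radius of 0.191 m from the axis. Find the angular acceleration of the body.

I = ½MR² = (1/2)(2.60)(0.450)² = 0.2633 kg·m².
τ = F·r = (73.8)(0.191) = 14.10 N·m.
From τ = Iα: α = 14.10/0.2633 = 53.55 rad/s².

α ≈ 53.5 rad/s²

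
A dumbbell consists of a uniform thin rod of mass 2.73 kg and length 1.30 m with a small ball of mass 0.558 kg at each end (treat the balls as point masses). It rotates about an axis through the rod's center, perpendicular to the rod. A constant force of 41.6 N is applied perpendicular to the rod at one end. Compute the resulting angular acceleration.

α ≈ 31.6 rad/s²

I_rod = (1/12)ML² = (1/12)(2.73)(1.30)² = 0.3845 kg·m².
I_balls = 2·m·(L/2)² = 2(0.558)(0.6500)² = 0.4715 kg·m².
Total I = 0.8560 kg·m².
τ = F·(L/2) = (41.6)(0.650) = 27.04 N·m.
α = τ/I = 27.04/0.8560 = 31.59 rad/s².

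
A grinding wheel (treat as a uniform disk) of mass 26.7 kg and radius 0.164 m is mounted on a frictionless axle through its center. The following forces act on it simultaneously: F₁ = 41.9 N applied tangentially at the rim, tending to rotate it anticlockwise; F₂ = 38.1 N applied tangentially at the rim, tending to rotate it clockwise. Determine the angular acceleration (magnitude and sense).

I = ½MR² = (1/2)(26.7)(0.164)² = 0.3591 kg·m².
Taking anticlockwise as positive: τ₁ = +(41.9)(0.164) = +6.872 N·m; τ₂ = −(38.1)(0.164) = −6.248 N·m.
Net torque τ = 0.6232 N·m.
α = τ/I = 0.6232/0.3591 = 1.736 rad/s².

α ≈ 1.74 rad/s², anticlockwise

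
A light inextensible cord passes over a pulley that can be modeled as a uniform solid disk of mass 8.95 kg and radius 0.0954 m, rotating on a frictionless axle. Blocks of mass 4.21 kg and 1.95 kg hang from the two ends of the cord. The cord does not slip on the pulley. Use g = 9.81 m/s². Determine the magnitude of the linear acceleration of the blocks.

I = ½MR² = (1/2)(8.95)(0.0954)² = 0.04073 kg·m².
Heavier block: m₁g − T₁ = m₁a. Lighter block: T₂ − m₂g = m₂a.
Pulley: (T₁ − T₂)R = Iα = I(a/R), so T₁ − T₂ = (I/R²)a = (1/2)M_p a = 4.475·a.
Adding the three: (m₁ − m₂)g = (m₁ + m₂ + 4.475)a, so a = (4.21 − 1.95)(9.81)/(4.21 + 1.95 + 4.475) = 2.085 m/s².

a ≈ 2.08 m/s²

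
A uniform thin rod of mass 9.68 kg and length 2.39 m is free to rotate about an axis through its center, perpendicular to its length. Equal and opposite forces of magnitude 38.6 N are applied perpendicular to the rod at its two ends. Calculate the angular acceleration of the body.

α ≈ 20.0 rad/s²

I = (1/12)ML² = (1/12)(9.68)(2.39)² = 4.608 kg·m².
The couple gives τ = F·(L/2) + F·(L/2) = F L = (38.6)(2.39) = 92.25 N·m.
From τ = Iα: α = 92.25/4.608 = 20.02 rad/s².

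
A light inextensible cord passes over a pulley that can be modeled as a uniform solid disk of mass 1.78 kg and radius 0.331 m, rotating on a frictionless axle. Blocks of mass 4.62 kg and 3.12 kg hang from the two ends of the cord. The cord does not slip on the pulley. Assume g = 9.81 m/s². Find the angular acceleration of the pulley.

I = ½MR² = (1/2)(1.78)(0.331)² = 0.09751 kg·m².
Heavier block: m₁g − T₁ = m₁a. Lighter block: T₂ − m₂g = m₂a.
Pulley: (T₁ − T₂)R = Iα = I(a/R), so T₁ − T₂ = (I/R²)a = (1/2)M_p a = 0.8900·a.
Adding the three: (m₁ − m₂)g = (m₁ + m₂ + 0.8900)a, so a = (4.62 − 3.12)(9.81)/(4.62 + 3.12 + 0.8900) = 1.705 m/s².
α = a/R = 1.705/0.331 = 5.151 rad/s².

α ≈ 5.15 rad/s²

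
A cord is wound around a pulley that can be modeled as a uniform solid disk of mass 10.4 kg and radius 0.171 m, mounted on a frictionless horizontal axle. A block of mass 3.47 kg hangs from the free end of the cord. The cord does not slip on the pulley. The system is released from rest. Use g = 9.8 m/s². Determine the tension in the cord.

I = ½MR² = (1/2)(10.4)(0.171)² = 0.1521 kg·m².
Block: mg − T = ma. Pulley: TR = Iα. No-slip: a = αR, so T = (I/R²)a = 5.200·a.
Then mg = (m + 5.200)a, so a = (3.47)(9.8)/(3.47 + 5.200) = 3.922 m/s².
T = 5.200·a = 20.40 N.

T ≈ 20.4 N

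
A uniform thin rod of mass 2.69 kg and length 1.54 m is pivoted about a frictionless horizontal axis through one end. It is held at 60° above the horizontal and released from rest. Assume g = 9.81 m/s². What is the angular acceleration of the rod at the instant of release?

About the pivot, I = (1/3)ML² = (1/3)(2.69)(1.54)² = 2.127 kg·m².
The weight acts at the center, a distance L/2 = 0.7700 m from the pivot; τ = Mg(L/2) cos 60° = 10.16 N·m.
α = τ/I = 10.16/2.127 = 4.778 rad/s².

α ≈ 4.78 rad/s²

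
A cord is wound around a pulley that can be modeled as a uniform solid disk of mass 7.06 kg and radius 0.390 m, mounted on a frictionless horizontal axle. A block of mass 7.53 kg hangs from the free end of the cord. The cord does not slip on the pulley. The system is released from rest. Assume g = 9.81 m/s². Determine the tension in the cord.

I = ½MR² = (1/2)(7.06)(0.390)² = 0.5369 kg·m².
Block: mg − T = ma. Pulley: TR = Iα. No-slip: a = αR, so T = (I/R²)a = 3.530·a.
Then mg = (m + 3.530)a, so a = (7.53)(9.81)/(7.53 + 3.530) = 6.679 m/s².
T = 3.530·a = 23.58 N.

T ≈ 23.6 N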